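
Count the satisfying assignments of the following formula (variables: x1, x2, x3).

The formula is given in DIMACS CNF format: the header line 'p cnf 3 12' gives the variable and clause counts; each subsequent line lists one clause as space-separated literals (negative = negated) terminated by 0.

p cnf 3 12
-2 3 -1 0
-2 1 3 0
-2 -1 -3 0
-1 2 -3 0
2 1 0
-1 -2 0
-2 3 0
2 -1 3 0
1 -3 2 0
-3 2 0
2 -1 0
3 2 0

1

There are 2^3 = 8 truth assignments over (x1, x2, x3).
Check each against the 12 clauses (columns in the order x1, x2, x3):
  F F F  ✗ fails (x2 ∨ x1)
  F F T  ✗ fails (x2 ∨ x1)
  F T F  ✗ fails (¬x2 ∨ x1 ∨ x3)
  F T T  ✓ satisfies all
  T F F  ✗ fails (x2 ∨ ¬x1 ∨ x3)
  T F T  ✗ fails (¬x1 ∨ x2 ∨ ¬x3)
  T T F  ✗ fails (¬x2 ∨ x3 ∨ ¬x1)
  T T T  ✗ fails (¬x2 ∨ ¬x1 ∨ ¬x3)
1 of the 8 rows is a model.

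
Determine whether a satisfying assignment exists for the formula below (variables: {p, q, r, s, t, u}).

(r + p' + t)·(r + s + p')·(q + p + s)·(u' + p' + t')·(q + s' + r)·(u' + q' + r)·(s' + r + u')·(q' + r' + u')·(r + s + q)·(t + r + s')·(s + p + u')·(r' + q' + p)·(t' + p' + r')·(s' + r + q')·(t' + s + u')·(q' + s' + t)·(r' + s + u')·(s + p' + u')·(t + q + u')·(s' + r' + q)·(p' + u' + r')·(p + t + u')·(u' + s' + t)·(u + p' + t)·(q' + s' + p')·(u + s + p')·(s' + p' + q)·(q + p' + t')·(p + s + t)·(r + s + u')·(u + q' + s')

Yes, satisfiable

Case r = 0:
Case p = 0:
Case q = 1:
The clause (u') is unit, so u = 0.
The clause (s') is unit, so s = 0.
The clause (t) is unit, so t = 1.
This assignment satisfies each clause.
A satisfying assignment: p: 0, q: 1, r: 0, s: 0, t: 1, u: 0.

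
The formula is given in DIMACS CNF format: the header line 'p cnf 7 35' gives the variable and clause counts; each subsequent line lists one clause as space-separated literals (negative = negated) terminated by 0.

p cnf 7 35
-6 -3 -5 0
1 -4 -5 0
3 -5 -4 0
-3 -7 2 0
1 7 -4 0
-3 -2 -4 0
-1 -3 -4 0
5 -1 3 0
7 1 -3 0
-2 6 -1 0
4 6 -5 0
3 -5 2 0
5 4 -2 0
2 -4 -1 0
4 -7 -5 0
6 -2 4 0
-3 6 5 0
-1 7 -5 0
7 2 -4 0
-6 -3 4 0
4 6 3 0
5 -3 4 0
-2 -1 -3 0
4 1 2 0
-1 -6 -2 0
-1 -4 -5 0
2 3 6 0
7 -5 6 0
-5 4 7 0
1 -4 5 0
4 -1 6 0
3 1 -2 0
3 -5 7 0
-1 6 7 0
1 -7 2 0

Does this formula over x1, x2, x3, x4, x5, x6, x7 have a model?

Suppose x6 = False.
Suppose x2 = False.
(x3) alone gives x3 = True.
(¬x7) alone gives x7 = False.
(x1) alone gives x1 = True.
But (¬x1) is also a unit clause — contradiction.
Backtrack on x2: now try x2 = True.
(¬x1) alone gives x1 = False.
(x4) alone gives x4 = True.
(¬x5) alone gives x5 = False.
But (x5) is also a unit clause — contradiction.
Neither x2 = True nor x2 = False works.
Backtrack on x6: now try x6 = True.
Suppose x3 = False.
Suppose x5 = False.
(¬x1) alone gives x1 = False.
(¬x4) alone gives x4 = False.
(¬x2) alone gives x2 = False.
But (x2) is also a unit clause — contradiction.
Backtrack on x5: now try x5 = True.
(¬x4) alone gives x4 = False.
(x2) alone gives x2 = True.
(¬x7) alone gives x7 = False.
But (x7) is also a unit clause — contradiction.
Neither x5 = True nor x5 = False works.
Backtrack on x3: now try x3 = True.
(¬x5) alone gives x5 = False.
(x4) alone gives x4 = True.
(¬x2) alone gives x2 = False.
(¬x7) alone gives x7 = False.
But (x7) is also a unit clause — contradiction.
Neither x3 = True nor x3 = False works.
Neither x6 = True nor x6 = False works.
No assignment satisfies every clause.

Unsatisfiable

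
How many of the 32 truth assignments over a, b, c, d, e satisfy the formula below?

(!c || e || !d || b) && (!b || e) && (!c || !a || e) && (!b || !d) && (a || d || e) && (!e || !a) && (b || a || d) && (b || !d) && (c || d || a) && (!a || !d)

2

There are 2^5 = 32 truth assignments over (a, b, c, d, e).
Split on a. With a = true, the clauses containing a are satisfied and !a drops from the rest; 1 of the 2^4 = 16 assignments to the other variables satisfy what remains.
With a = false, by the same count on the reduced clause set, 1 assignment works.
(One model: a=F, b=T, c=T, d=F, e=T.)
Total: 1 + 1 = 2.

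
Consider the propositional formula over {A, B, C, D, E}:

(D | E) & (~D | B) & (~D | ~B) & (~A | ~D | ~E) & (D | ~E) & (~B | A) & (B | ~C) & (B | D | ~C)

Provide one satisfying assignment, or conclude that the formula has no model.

Branch on D: set D = 1.
(B) alone gives B = 1.
Now (~B) is unsatisfied and unit — conflict.
Undo D and try D = 0.
(E) alone gives E = 1.
Now (~E) is unsatisfied and unit — conflict.
Both values of D lead to a conflict.

UNSATISFIABLE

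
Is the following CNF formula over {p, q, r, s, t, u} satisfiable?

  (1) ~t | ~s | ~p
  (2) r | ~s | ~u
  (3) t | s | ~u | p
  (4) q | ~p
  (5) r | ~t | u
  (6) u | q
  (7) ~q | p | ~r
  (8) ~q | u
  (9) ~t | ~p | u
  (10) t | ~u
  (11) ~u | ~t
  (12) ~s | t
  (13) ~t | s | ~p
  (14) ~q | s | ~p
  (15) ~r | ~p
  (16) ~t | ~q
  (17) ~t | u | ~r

Unsatisfiable

Try q = 1.
From the singleton clause (u), u = 1.
From the singleton clause (t), t = 1.
But (~t) is also a unit clause — contradiction.
Backtrack on q: now try q = 0.
From the singleton clause (~p), p = 0.
From the singleton clause (u), u = 1.
From the singleton clause (t), t = 1.
But (~t) is also a unit clause — contradiction.
Both values of q lead to a conflict.
No assignment satisfies every clause.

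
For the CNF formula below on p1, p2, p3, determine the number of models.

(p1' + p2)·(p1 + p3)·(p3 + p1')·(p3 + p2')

There are 2^3 = 8 truth assignments over (p1, p2, p3).
Check each against the 4 clauses (columns in the order p1, p2, p3):
  F F F  ✗ fails (p1 + p3)
  F F T  ✓ satisfies all
  F T F  ✗ fails (p1 + p3)
  F T T  ✓ satisfies all
  T F F  ✗ fails (p1' + p2)
  T F T  ✗ fails (p1' + p2)
  T T F  ✗ fails (p3 + p1')
  T T T  ✓ satisfies all
3 of the 8 rows are models.

3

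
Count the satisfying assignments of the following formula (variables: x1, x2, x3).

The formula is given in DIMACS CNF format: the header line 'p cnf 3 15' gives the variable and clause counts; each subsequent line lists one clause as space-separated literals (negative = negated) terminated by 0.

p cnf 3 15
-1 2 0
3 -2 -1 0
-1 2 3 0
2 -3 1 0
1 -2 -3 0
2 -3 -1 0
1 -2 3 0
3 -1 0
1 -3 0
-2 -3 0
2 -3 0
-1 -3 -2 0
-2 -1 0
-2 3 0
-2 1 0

1

There are 2^3 = 8 truth assignments over (x1, x2, x3).
Check each against the 15 clauses (columns in the order x1, x2, x3):
  F F F  ✓ satisfies all
  F F T  ✗ fails (x2 ∨ ¬x3 ∨ x1)
  F T F  ✗ fails (x1 ∨ ¬x2 ∨ x3)
  F T T  ✗ fails (x1 ∨ ¬x2 ∨ ¬x3)
  T F F  ✗ fails (¬x1 ∨ x2)
  T F T  ✗ fails (¬x1 ∨ x2)
  T T F  ✗ fails (x3 ∨ ¬x2 ∨ ¬x1)
  T T T  ✗ fails (¬x2 ∨ ¬x3)
1 of the 8 rows is a model.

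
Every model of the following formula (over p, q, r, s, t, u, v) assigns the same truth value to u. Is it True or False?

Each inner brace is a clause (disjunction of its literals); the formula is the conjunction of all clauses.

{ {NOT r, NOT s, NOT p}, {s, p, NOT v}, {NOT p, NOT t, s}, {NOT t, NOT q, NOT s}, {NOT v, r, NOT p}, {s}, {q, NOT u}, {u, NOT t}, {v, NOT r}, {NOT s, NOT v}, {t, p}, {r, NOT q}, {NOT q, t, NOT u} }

False

Suppose u = true.
The clause (s) is unit, so s = true.
The clause (q) is unit, so q = true.
The clause (NOT t) is unit, so t = false.
That conflicts with the unit clause (t).
So every satisfying assignment has u = False.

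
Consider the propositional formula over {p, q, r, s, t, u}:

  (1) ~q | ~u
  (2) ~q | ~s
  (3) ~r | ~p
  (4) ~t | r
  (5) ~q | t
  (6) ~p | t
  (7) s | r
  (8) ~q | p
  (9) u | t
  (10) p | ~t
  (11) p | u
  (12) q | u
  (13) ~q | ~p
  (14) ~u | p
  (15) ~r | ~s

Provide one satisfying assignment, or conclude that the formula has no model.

UNSATISFIABLE

Try q = 0.
From the singleton clause (u), u = 1.
From the singleton clause (p), p = 1.
From the singleton clause (~r), r = 0.
From the singleton clause (~t), t = 0.
But (t) is also a unit clause — contradiction.
So q must be the other value — set q = 1.
From the singleton clause (~u), u = 0.
From the singleton clause (~s), s = 0.
From the singleton clause (t), t = 1.
From the singleton clause (r), r = 1.
From the singleton clause (~p), p = 0.
But (p) is also a unit clause — contradiction.
Neither q = 1 nor q = 0 works.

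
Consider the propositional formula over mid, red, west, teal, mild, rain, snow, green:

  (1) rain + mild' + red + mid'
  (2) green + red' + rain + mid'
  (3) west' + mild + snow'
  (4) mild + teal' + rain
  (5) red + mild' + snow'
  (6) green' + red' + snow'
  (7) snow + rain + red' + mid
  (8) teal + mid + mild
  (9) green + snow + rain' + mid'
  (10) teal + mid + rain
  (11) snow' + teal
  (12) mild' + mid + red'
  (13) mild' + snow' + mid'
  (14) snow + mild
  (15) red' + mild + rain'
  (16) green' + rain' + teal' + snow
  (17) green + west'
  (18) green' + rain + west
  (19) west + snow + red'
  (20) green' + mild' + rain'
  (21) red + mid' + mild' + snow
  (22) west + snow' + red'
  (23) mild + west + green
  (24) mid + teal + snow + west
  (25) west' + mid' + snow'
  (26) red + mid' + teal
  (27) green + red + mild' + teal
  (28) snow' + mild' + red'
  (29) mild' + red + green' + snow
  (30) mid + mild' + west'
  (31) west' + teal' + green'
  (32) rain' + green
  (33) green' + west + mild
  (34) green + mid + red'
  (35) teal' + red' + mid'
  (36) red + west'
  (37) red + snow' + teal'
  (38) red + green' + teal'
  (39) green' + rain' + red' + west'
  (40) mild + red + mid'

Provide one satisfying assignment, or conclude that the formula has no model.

mid: 0, red: 0, west: 0, teal: 1, mild: 1, rain: 0, snow: 0, green: 0

Case snow = 0:
Unit clause (mild) forces mild = 1.
Case mid = 0:
Unit clause (red') forces red = 0.
Unit clause (green') forces green = 0.
Unit clause (west') forces west = 0.
Unit clause (teal) forces teal = 1.
Unit clause (rain') forces rain = 0.
All clauses are satisfied.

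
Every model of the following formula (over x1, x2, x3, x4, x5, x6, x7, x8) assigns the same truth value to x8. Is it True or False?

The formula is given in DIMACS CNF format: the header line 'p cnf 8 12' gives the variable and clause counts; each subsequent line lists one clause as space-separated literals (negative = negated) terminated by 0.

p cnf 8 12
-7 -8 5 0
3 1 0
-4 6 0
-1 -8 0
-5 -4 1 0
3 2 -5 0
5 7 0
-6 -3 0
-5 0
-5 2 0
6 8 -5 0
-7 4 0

False

Suppose x8 = True.
(¬x1) alone gives x1 = False.
(x3) alone gives x3 = True.
(¬x6) alone gives x6 = False.
(¬x4) alone gives x4 = False.
(¬x5) alone gives x5 = False.
(¬x7) alone gives x7 = False.
That conflicts with the unit clause (x7).
So every satisfying assignment has x8 = False.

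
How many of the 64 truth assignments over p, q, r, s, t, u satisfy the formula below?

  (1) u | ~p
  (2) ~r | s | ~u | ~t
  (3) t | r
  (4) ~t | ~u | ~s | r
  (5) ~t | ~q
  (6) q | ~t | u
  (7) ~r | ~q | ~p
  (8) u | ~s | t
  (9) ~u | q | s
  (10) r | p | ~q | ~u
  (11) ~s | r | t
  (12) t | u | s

6

There are 2^6 = 64 truth assignments over (p, q, r, s, t, u).
Split on s. With s = 1, the clauses containing s are satisfied and ~s drops from the rest; 5 of the 2^5 = 32 assignments to the other variables satisfy what remains.
With s = 0, by the same count on the reduced clause set, 1 assignment works.
Total: 5 + 1 = 6.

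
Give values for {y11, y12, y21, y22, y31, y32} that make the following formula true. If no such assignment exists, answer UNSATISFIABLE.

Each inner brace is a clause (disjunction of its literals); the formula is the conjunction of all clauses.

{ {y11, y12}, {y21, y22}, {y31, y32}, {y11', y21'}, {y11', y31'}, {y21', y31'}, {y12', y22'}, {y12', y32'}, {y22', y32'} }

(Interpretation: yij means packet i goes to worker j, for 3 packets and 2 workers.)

UNSATISFIABLE

Branch on y11: set y11 = 1.
Unit clause (y21') forces y21 = 0.
Unit clause (y22) forces y22 = 1.
Unit clause (y31') forces y31 = 0.
Unit clause (y32) forces y32 = 1.
Now (y32') is unsatisfied and unit — conflict.
Backtrack on y11: now try y11 = 0.
Unit clause (y12) forces y12 = 1.
Unit clause (y22') forces y22 = 0.
Unit clause (y21) forces y21 = 1.
Unit clause (y31') forces y31 = 0.
Unit clause (y32) forces y32 = 1.
Now (y32') is unsatisfied and unit — conflict.
Both values of y11 lead to a conflict.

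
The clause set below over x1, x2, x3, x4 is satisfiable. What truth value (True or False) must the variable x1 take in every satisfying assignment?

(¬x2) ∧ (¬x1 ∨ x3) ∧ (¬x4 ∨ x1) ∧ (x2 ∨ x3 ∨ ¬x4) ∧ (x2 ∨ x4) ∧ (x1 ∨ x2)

True

Suppose x1 = False.
The clause (¬x2) is unit, so x2 = False.
Now (x2) is unsatisfied and unit — conflict.
So every satisfying assignment has x1 = True.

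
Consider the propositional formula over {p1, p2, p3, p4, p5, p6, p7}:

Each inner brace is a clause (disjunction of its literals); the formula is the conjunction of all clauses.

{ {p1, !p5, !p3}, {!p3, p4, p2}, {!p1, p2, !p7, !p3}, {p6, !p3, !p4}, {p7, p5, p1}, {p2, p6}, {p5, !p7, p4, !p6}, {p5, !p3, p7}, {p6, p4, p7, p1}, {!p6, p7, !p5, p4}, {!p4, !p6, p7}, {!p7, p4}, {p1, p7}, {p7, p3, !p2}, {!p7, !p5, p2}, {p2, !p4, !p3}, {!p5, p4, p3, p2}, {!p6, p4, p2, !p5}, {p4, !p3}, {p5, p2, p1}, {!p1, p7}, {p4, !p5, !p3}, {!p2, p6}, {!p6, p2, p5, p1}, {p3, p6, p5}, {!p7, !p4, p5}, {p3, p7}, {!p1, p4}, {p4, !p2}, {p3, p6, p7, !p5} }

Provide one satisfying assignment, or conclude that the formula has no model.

p1: true,  p2: true,  p3: false,  p4: true,  p5: true,  p6: true,  p7: true

Branch on p2: set p2 = true.
Unit clause (p6) forces p6 = true.
Unit clause (p4) forces p4 = true.
Unit clause (p7) forces p7 = true.
Unit clause (p5) forces p5 = true.
Branch on p1: set p1 = true.
No clause remains; p3 is free.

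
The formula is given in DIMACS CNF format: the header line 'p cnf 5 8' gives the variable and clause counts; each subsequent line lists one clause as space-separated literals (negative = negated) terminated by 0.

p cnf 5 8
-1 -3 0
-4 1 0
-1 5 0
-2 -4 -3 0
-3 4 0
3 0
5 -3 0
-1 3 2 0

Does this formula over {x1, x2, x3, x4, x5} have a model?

The clause (x3) is unit, so x3 = True.
The clause (¬x1) is unit, so x1 = False.
The clause (¬x4) is unit, so x4 = False.
But (x4) is also a unit clause — contradiction.
No assignment satisfies every clause.

Unsatisfiable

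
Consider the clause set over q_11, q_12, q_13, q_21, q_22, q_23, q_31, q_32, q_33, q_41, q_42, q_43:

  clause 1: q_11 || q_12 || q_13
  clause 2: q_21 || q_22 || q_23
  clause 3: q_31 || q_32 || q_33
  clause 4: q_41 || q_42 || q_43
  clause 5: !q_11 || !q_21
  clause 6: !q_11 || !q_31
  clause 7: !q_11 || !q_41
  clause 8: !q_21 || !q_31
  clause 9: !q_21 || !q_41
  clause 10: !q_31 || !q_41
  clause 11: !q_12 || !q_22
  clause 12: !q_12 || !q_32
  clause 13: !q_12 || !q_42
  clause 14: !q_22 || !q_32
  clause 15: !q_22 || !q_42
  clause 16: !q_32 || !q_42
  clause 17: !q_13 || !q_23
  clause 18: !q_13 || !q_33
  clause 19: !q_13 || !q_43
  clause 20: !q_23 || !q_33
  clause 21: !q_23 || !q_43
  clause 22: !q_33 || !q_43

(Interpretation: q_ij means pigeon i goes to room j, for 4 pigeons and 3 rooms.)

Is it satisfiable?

No, unsatisfiable

Case q_11 = false:
Case q_12 = true:
(!q_22) alone gives q_22 = false.
(!q_32) alone gives q_32 = false.
(!q_42) alone gives q_42 = false.
Case q_21 = true:
(!q_31) alone gives q_31 = false.
(q_33) alone gives q_33 = true.
(!q_41) alone gives q_41 = false.
(q_43) alone gives q_43 = true.
Now (!q_43) is unsatisfied and unit — conflict.
That branch fails; take q_21 = false instead.
(q_23) alone gives q_23 = true.
(!q_13) alone gives q_13 = false.
(!q_33) alone gives q_33 = false.
(q_31) alone gives q_31 = true.
(!q_41) alone gives q_41 = false.
(q_43) alone gives q_43 = true.
Now (!q_43) is unsatisfied and unit — conflict.
Neither q_21 = true nor q_21 = false works.
That branch fails; take q_12 = false instead.
(q_13) alone gives q_13 = true.
(!q_23) alone gives q_23 = false.
(!q_33) alone gives q_33 = false.
(!q_43) alone gives q_43 = false.
Case q_21 = true:
(!q_31) alone gives q_31 = false.
(q_32) alone gives q_32 = true.
(!q_41) alone gives q_41 = false.
(q_42) alone gives q_42 = true.
Now (!q_42) is unsatisfied and unit — conflict.
That branch fails; take q_21 = false instead.
(q_22) alone gives q_22 = true.
(!q_32) alone gives q_32 = false.
(q_31) alone gives q_31 = true.
(!q_41) alone gives q_41 = false.
(q_42) alone gives q_42 = true.
Now (!q_42) is unsatisfied and unit — conflict.
Neither q_21 = true nor q_21 = false works.
Neither q_12 = true nor q_12 = false works.
That branch fails; take q_11 = true instead.
(!q_21) alone gives q_21 = false.
(!q_31) alone gives q_31 = false.
(!q_41) alone gives q_41 = false.
Case q_22 = true:
(!q_12) alone gives q_12 = false.
(!q_32) alone gives q_32 = false.
(q_33) alone gives q_33 = true.
(!q_42) alone gives q_42 = false.
(q_43) alone gives q_43 = true.
Now (!q_43) is unsatisfied and unit — conflict.
That branch fails; take q_22 = false instead.
(q_23) alone gives q_23 = true.
(!q_13) alone gives q_13 = false.
(!q_33) alone gives q_33 = false.
(q_32) alone gives q_32 = true.
(!q_12) alone gives q_12 = false.
(!q_42) alone gives q_42 = false.
(q_43) alone gives q_43 = true.
Now (!q_43) is unsatisfied and unit — conflict.
Neither q_22 = true nor q_22 = false works.
Neither q_11 = true nor q_11 = false works.
No assignment satisfies every clause.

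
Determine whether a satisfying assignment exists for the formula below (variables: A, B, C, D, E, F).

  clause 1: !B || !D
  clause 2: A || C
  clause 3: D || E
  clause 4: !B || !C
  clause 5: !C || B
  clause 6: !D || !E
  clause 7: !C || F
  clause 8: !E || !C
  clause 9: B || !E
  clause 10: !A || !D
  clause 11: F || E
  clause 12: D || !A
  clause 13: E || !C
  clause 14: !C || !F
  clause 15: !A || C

No, unsatisfiable

Try B = false.
From the singleton clause (!C), C = false.
From the singleton clause (A), A = true.
That conflicts with the unit clause (!A).
Undo B and try B = true.
From the singleton clause (!D), D = false.
From the singleton clause (E), E = true.
From the singleton clause (!C), C = false.
From the singleton clause (A), A = true.
That conflicts with the unit clause (!A).
Either choice for B ends in contradiction.
No assignment satisfies every clause.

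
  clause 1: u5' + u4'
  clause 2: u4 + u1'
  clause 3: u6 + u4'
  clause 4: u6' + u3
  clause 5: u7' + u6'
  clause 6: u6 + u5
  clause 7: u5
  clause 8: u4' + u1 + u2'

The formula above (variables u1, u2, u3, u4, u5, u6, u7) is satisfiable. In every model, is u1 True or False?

False

Suppose u1 = 1.
The clause (u4) is unit, so u4 = 1.
The clause (u5') is unit, so u5 = 0.
But (u5) is also a unit clause — contradiction.
So every satisfying assignment has u1 = False.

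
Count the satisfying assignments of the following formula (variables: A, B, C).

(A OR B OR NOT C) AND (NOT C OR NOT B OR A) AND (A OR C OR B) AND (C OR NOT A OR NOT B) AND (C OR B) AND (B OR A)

There are 2^3 = 8 truth assignments over (A, B, C).
Check each against the 6 clauses (columns in the order A, B, C):
  F F F  ✗ fails (A OR C OR B)
  F F T  ✗ fails (A OR B OR NOT C)
  F T F  ✓ satisfies all
  F T T  ✗ fails (NOT C OR NOT B OR A)
  T F F  ✗ fails (C OR B)
  T F T  ✓ satisfies all
  T T F  ✗ fails (C OR NOT A OR NOT B)
  T T T  ✓ satisfies all
3 of the 8 rows are models.

3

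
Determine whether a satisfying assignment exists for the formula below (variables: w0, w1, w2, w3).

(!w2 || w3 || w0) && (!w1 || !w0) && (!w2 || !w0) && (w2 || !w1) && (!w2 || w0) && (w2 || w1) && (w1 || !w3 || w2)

No, unsatisfiable

Try w1 = false.
(w2) alone gives w2 = true.
(!w0) alone gives w0 = false.
But (w0) is also a unit clause — contradiction.
So w1 must be the other value — set w1 = true.
(!w0) alone gives w0 = false.
(w2) alone gives w2 = true.
But (!w2) is also a unit clause — contradiction.
Both values of w1 lead to a conflict.
No assignment satisfies every clause.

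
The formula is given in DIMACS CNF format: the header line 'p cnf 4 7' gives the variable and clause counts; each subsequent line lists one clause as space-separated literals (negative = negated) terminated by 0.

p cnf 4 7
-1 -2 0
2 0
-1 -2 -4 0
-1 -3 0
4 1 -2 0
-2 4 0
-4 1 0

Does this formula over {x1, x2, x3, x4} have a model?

From the singleton clause (x2), x2 = True.
From the singleton clause (¬x1), x1 = False.
From the singleton clause (x4), x4 = True.
That conflicts with the unit clause (¬x4).
No assignment satisfies every clause.

Unsatisfiable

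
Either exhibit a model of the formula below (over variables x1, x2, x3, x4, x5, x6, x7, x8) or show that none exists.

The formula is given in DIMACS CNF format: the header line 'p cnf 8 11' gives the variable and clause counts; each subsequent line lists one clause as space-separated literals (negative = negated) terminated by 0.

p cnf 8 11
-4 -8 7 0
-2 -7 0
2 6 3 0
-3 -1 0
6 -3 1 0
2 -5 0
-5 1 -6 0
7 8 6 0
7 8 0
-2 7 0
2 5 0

UNSATISFIABLE

Case x2 = False:
The clause (¬x5) is unit, so x5 = False.
But (x5) is also a unit clause — contradiction.
Undo x2 and try x2 = True.
The clause (¬x7) is unit, so x7 = False.
But (x7) is also a unit clause — contradiction.
Both values of x2 lead to a conflict.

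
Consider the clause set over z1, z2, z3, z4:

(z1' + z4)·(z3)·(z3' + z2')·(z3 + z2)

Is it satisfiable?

Yes, satisfiable

From the singleton clause (z3), z3 = 1.
From the singleton clause (z2'), z2 = 0.
Try z1 = 0.
No clause remains; z4 is free.
A satisfying assignment: z1 ↦ 0, z2 ↦ 0, z3 ↦ 1, z4 ↦ 0.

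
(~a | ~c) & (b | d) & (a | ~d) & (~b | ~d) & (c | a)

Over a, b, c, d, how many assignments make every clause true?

3

There are 2^4 = 16 truth assignments over (a, b, c, d).
Check each against the 5 clauses (columns in the order a, b, c, d):
  F F F F  ✗ fails (b | d)
  F F F T  ✗ fails (a | ~d)
  F F T F  ✗ fails (b | d)
  F F T T  ✗ fails (a | ~d)
  F T F F  ✗ fails (c | a)
  F T F T  ✗ fails (a | ~d)
  F T T F  ✓ satisfies all
  F T T T  ✗ fails (a | ~d)
  T F F F  ✗ fails (b | d)
  T F F T  ✓ satisfies all
  T F T F  ✗ fails (~a | ~c)
  T F T T  ✗ fails (~a | ~c)
  T T F F  ✓ satisfies all
  T T F T  ✗ fails (~b | ~d)
  T T T F  ✗ fails (~a | ~c)
  T T T T  ✗ fails (~a | ~c)
3 of the 16 rows are models.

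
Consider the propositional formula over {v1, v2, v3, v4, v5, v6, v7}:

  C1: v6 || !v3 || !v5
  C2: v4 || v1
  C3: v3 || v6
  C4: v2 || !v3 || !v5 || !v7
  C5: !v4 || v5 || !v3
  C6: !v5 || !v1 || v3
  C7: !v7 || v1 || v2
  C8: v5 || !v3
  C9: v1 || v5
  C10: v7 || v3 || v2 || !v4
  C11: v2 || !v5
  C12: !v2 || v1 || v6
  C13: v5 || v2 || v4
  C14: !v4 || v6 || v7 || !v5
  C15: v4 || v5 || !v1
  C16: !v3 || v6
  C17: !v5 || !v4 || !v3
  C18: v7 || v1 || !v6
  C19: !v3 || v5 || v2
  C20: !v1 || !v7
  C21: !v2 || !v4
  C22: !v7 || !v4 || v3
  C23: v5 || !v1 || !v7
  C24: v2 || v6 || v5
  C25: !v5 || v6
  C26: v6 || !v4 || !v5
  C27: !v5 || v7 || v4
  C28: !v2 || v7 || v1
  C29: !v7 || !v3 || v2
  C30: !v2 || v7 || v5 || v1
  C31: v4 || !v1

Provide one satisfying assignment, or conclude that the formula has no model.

UNSATISFIABLE

Case v4 = true:
(!v2) alone gives v2 = false.
(!v5) alone gives v5 = false.
(!v3) alone gives v3 = false.
(v6) alone gives v6 = true.
(v1) alone gives v1 = true.
(v7) alone gives v7 = true.
But (!v7) is also a unit clause — contradiction.
That branch fails; take v4 = false instead.
(v1) alone gives v1 = true.
But (!v1) is also a unit clause — contradiction.
Both values of v4 lead to a conflict.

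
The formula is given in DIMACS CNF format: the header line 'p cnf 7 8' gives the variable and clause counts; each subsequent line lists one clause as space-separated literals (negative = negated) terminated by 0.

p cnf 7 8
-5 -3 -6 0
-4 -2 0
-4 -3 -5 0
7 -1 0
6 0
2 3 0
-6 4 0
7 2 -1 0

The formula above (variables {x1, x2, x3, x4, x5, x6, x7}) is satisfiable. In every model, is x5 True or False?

Suppose x5 = True.
The clause (x6) is unit, so x6 = True.
The clause (¬x3) is unit, so x3 = False.
The clause (x2) is unit, so x2 = True.
The clause (¬x4) is unit, so x4 = False.
That conflicts with the unit clause (x4).
So every satisfying assignment has x5 = False.

False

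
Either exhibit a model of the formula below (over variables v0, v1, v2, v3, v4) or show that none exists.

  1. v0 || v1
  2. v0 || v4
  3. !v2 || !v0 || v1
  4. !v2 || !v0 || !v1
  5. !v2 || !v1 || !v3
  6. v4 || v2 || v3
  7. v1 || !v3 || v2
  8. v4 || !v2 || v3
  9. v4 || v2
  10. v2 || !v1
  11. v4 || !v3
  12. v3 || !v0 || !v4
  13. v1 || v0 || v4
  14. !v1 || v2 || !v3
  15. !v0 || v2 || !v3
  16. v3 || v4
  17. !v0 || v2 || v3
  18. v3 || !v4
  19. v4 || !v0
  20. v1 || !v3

UNSATISFIABLE

Suppose v0 = true.
The clause (v4) is unit, so v4 = true.
The clause (v3) is unit, so v3 = true.
The clause (v2) is unit, so v2 = true.
The clause (v1) is unit, so v1 = true.
That conflicts with the unit clause (!v1).
That branch fails; take v0 = false instead.
The clause (v1) is unit, so v1 = true.
The clause (v4) is unit, so v4 = true.
The clause (v2) is unit, so v2 = true.
The clause (!v3) is unit, so v3 = false.
That conflicts with the unit clause (v3).
Both values of v0 lead to a conflict.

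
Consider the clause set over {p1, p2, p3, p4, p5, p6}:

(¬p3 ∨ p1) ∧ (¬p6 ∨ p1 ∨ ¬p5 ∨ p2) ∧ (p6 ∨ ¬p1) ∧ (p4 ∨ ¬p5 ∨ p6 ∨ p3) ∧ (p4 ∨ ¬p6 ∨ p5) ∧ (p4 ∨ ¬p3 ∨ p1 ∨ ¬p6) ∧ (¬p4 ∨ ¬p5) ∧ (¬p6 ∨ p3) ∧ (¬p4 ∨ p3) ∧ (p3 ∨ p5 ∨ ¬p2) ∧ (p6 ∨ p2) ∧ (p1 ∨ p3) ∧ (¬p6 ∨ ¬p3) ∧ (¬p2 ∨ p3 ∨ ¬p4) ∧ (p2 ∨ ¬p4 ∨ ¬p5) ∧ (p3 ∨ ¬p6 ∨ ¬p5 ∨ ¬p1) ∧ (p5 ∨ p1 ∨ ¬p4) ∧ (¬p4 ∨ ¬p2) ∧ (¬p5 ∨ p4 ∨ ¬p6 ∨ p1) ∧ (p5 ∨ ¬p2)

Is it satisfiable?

Unsatisfiable

Try p3 = False.
(¬p6) alone gives p6 = False.
(¬p1) alone gives p1 = False.
Now (p1) is unsatisfied and unit — conflict.
That branch fails; take p3 = True instead.
(p1) alone gives p1 = True.
(p6) alone gives p6 = True.
Now (¬p6) is unsatisfied and unit — conflict.
Either choice for p3 ends in contradiction.
No assignment satisfies every clause.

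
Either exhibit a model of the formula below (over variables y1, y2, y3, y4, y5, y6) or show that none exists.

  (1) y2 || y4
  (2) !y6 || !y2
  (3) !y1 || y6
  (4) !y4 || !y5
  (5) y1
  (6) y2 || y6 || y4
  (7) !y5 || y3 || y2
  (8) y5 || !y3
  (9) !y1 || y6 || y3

The clause (y1) is unit, so y1 = true.
The clause (y6) is unit, so y6 = true.
The clause (!y2) is unit, so y2 = false.
The clause (y4) is unit, so y4 = true.
The clause (!y5) is unit, so y5 = false.
The clause (!y3) is unit, so y3 = false.
All clauses are satisfied.

y1=true; y2=false; y3=false; y4=true; y5=false; y6=true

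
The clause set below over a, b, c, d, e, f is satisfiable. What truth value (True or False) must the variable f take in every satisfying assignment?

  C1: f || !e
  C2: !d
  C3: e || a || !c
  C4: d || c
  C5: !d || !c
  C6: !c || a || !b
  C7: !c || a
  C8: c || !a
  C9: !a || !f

False

Suppose f = true.
From the singleton clause (!d), d = false.
From the singleton clause (c), c = true.
From the singleton clause (a), a = true.
Now (!a) is unsatisfied and unit — conflict.
So every satisfying assignment has f = False.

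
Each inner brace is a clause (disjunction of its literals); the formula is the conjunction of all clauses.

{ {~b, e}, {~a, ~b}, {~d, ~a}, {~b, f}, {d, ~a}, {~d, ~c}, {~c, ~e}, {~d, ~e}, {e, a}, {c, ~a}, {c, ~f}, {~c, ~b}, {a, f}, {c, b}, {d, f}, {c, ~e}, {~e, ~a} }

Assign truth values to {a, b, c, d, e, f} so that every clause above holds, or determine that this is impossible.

Case b = 0:
Unit clause (c) forces c = 1.
Unit clause (~d) forces d = 0.
Unit clause (~a) forces a = 0.
Unit clause (~e) forces e = 0.
Now (e) is unsatisfied and unit — conflict.
Backtrack on b: now try b = 1.
Unit clause (e) forces e = 1.
Unit clause (~a) forces a = 0.
Unit clause (f) forces f = 1.
Unit clause (~c) forces c = 0.
Now (c) is unsatisfied and unit — conflict.
Neither b = 1 nor b = 0 works.

UNSATISFIABLE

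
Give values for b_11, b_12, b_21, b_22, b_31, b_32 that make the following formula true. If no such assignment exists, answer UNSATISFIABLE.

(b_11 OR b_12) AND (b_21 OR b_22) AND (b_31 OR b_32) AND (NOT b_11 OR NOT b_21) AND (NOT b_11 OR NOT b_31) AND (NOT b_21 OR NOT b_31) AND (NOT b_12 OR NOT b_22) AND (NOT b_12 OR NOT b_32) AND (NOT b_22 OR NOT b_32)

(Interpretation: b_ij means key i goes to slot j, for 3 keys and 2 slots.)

Suppose b_11 = true.
(NOT b_21) alone gives b_21 = false.
(b_22) alone gives b_22 = true.
(NOT b_31) alone gives b_31 = false.
(b_32) alone gives b_32 = true.
But (NOT b_32) is also a unit clause — contradiction.
That branch fails; take b_11 = false instead.
(b_12) alone gives b_12 = true.
(NOT b_22) alone gives b_22 = false.
(b_21) alone gives b_21 = true.
(NOT b_31) alone gives b_31 = false.
(b_32) alone gives b_32 = true.
But (NOT b_32) is also a unit clause — contradiction.
Both values of b_11 lead to a conflict.

UNSATISFIABLE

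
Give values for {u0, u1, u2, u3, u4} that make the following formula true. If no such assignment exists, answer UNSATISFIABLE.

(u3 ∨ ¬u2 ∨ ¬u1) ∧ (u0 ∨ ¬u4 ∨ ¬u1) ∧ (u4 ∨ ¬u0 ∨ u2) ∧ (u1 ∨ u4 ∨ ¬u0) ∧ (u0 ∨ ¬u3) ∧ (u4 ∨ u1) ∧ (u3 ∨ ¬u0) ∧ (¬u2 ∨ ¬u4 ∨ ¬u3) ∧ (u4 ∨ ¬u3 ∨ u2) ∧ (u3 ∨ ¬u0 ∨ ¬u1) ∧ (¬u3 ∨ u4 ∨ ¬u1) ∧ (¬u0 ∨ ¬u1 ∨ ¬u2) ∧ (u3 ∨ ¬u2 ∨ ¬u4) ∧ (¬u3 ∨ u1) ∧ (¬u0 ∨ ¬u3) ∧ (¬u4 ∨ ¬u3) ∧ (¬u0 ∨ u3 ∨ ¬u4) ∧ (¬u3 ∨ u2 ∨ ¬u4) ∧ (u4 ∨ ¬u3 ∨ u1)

u0: False, u1: True, u2: False, u3: False, u4: False

Case u0 = False:
(¬u3) alone gives u3 = False.
Case u2 = False:
Case u4 = False:
(u1) alone gives u1 = True.
This assignment satisfies each clause.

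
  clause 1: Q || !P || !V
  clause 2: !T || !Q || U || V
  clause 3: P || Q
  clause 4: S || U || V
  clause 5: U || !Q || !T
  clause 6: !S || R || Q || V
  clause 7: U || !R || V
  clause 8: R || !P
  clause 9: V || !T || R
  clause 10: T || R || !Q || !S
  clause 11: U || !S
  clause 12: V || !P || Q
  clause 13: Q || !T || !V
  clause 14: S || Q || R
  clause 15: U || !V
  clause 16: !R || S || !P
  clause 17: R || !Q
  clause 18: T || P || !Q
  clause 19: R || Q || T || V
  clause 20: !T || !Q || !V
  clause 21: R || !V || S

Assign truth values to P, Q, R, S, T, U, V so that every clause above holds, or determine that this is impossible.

Branch on P: set P = true.
From the singleton clause (R), R = true.
From the singleton clause (S), S = true.
From the singleton clause (U), U = true.
Branch on Q: set Q = true.
Branch on T: set T = false.
Every clause is now satisfied; V is unconstrained.

P ↦ true,  Q ↦ true,  R ↦ true,  S ↦ true,  T ↦ false,  U ↦ true,  V ↦ false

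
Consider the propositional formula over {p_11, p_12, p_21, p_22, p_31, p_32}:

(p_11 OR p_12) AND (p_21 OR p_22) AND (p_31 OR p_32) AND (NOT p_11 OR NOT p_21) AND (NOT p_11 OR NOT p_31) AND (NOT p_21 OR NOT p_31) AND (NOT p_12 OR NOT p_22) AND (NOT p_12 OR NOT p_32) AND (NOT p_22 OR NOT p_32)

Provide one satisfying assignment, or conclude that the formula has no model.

UNSATISFIABLE

Suppose p_11 = true.
The clause (NOT p_21) is unit, so p_21 = false.
The clause (p_22) is unit, so p_22 = true.
The clause (NOT p_31) is unit, so p_31 = false.
The clause (p_32) is unit, so p_32 = true.
That conflicts with the unit clause (NOT p_32).
Backtrack on p_11: now try p_11 = false.
The clause (p_12) is unit, so p_12 = true.
The clause (NOT p_22) is unit, so p_22 = false.
The clause (p_21) is unit, so p_21 = true.
The clause (NOT p_31) is unit, so p_31 = false.
The clause (p_32) is unit, so p_32 = true.
That conflicts with the unit clause (NOT p_32).
Either choice for p_11 ends in contradiction.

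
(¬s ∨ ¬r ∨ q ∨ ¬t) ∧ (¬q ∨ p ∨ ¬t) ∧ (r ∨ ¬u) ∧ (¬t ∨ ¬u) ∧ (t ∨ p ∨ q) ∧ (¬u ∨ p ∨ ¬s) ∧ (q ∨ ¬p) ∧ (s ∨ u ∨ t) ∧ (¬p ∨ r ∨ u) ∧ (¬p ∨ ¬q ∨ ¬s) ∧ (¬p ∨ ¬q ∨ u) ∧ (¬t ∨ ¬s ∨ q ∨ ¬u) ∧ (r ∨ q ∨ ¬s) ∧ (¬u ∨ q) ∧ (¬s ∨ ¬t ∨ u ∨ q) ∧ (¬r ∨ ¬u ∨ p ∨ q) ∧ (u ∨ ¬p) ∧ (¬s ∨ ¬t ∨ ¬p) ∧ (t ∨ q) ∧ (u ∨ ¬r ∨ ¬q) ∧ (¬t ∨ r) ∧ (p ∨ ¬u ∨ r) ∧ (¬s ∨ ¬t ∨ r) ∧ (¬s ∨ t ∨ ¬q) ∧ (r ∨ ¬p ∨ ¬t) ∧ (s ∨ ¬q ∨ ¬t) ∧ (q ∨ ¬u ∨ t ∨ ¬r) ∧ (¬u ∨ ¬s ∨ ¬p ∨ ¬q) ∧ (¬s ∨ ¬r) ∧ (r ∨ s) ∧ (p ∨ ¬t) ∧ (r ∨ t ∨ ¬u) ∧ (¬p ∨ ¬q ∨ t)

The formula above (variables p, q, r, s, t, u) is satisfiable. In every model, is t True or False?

False

Suppose t = True.
Unit clause (¬u) forces u = False.
Unit clause (¬p) forces p = False.
That conflicts with the unit clause (p).
So every satisfying assignment has t = False.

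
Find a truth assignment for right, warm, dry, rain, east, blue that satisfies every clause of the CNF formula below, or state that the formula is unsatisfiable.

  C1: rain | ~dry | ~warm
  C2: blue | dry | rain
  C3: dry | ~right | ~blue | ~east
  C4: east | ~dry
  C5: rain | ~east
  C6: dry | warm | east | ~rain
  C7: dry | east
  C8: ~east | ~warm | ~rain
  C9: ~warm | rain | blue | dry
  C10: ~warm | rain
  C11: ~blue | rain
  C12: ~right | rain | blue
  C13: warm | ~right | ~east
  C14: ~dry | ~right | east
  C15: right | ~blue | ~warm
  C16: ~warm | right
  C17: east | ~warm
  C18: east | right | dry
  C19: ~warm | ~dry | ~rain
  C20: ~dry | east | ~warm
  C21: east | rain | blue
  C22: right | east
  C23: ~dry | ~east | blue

Case east = 1:
Unit clause (rain) forces rain = 1.
Unit clause (~warm) forces warm = 0.
Unit clause (~right) forces right = 0.
Case dry = 1:
Unit clause (blue) forces blue = 1.
All clauses are satisfied.

right=0; warm=0; dry=1; rain=1; east=1; blue=1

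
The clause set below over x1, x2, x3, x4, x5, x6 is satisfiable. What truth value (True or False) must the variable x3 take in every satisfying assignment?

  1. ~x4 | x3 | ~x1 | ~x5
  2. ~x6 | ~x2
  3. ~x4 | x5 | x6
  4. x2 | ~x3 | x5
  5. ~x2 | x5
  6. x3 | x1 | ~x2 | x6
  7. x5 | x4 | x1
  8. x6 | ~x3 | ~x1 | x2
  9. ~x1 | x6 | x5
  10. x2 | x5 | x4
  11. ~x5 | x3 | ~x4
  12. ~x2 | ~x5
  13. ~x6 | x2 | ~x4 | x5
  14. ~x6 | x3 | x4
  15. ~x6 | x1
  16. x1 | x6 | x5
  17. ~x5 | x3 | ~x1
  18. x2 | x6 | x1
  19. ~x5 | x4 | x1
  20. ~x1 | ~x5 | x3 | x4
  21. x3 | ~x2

True

Suppose x3 = 0.
(~x2) alone gives x2 = 0.
Branch on x5: set x5 = 1.
(~x4) alone gives x4 = 0.
(~x6) alone gives x6 = 0.
(~x1) alone gives x1 = 0.
But (x1) is also a unit clause — contradiction.
So x5 must be the other value — set x5 = 0.
(x4) alone gives x4 = 1.
(x6) alone gives x6 = 1.
But (~x6) is also a unit clause — contradiction.
Neither x5 = 1 nor x5 = 0 works.
So every satisfying assignment has x3 = True.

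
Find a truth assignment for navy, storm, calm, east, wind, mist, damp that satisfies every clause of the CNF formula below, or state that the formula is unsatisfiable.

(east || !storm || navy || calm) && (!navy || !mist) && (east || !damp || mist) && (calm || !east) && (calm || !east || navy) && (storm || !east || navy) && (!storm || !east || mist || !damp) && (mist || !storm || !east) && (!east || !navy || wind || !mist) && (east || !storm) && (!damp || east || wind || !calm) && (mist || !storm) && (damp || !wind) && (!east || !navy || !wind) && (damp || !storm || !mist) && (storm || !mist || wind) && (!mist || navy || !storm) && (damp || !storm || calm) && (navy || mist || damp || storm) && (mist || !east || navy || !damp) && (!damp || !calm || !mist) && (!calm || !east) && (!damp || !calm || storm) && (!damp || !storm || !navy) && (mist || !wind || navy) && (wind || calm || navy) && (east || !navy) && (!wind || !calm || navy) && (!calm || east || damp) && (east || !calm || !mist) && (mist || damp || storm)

Try navy = false.
Try calm = false.
From the singleton clause (!east), east = false.
From the singleton clause (!storm), storm = false.
From the singleton clause (wind), wind = true.
From the singleton clause (damp), damp = true.
From the singleton clause (mist), mist = true.
This assignment satisfies each clause.

navy: false,  storm: false,  calm: false,  east: false,  wind: true,  mist: true,  damp: true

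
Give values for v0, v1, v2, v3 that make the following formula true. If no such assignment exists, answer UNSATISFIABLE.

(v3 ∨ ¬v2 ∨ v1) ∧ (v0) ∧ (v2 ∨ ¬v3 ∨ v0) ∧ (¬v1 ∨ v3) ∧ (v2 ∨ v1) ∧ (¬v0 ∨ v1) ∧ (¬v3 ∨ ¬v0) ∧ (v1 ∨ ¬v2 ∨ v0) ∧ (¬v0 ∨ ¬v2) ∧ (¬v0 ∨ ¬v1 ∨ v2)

Unit clause (v0) forces v0 = True.
Unit clause (v1) forces v1 = True.
Unit clause (v3) forces v3 = True.
Now (¬v3) is unsatisfied and unit — conflict.

UNSATISFIABLE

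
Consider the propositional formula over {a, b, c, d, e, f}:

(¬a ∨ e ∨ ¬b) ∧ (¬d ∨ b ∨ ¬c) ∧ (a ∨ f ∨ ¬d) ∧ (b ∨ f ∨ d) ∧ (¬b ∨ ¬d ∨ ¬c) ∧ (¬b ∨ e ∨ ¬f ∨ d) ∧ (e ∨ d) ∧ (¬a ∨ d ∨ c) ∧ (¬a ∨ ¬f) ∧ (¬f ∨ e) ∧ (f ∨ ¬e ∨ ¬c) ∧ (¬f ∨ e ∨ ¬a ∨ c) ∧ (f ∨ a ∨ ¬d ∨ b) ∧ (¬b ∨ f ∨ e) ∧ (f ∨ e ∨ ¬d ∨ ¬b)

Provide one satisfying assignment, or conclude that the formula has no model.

Suppose e = True.
Suppose a = False.
Suppose f = True.
Suppose d = False.
All clauses hold; b, c can take either value.

a: False,  b: False,  c: False,  d: False,  e: True,  f: True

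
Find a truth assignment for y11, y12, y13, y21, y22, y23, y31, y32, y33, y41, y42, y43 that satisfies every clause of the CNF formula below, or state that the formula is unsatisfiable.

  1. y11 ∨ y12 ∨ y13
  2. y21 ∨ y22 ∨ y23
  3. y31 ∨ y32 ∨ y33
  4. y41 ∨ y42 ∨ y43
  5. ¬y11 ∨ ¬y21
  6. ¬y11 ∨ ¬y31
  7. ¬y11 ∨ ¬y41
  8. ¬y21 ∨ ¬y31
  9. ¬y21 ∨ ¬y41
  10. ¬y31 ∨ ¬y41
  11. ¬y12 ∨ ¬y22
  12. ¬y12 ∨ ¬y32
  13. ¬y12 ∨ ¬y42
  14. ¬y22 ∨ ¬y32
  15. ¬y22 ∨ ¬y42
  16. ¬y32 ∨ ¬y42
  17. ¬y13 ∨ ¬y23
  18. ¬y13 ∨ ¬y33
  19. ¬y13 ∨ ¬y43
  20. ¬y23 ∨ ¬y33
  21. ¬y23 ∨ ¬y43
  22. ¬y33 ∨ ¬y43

UNSATISFIABLE

Try y11 = False.
Try y12 = True.
From the singleton clause (¬y22), y22 = False.
From the singleton clause (¬y32), y32 = False.
From the singleton clause (¬y42), y42 = False.
Try y21 = True.
From the singleton clause (¬y31), y31 = False.
From the singleton clause (y33), y33 = True.
From the singleton clause (¬y41), y41 = False.
From the singleton clause (y43), y43 = True.
But (¬y43) is also a unit clause — contradiction.
Backtrack on y21: now try y21 = False.
From the singleton clause (y23), y23 = True.
From the singleton clause (¬y13), y13 = False.
From the singleton clause (¬y33), y33 = False.
From the singleton clause (y31), y31 = True.
From the singleton clause (¬y41), y41 = False.
From the singleton clause (y43), y43 = True.
But (¬y43) is also a unit clause — contradiction.
Either choice for y21 ends in contradiction.
Backtrack on y12: now try y12 = False.
From the singleton clause (y13), y13 = True.
From the singleton clause (¬y23), y23 = False.
From the singleton clause (¬y33), y33 = False.
From the singleton clause (¬y43), y43 = False.
Try y21 = True.
From the singleton clause (¬y31), y31 = False.
From the singleton clause (y32), y32 = True.
From the singleton clause (¬y41), y41 = False.
From the singleton clause (y42), y42 = True.
But (¬y42) is also a unit clause — contradiction.
Backtrack on y21: now try y21 = False.
From the singleton clause (y22), y22 = True.
From the singleton clause (¬y32), y32 = False.
From the singleton clause (y31), y31 = True.
From the singleton clause (¬y41), y41 = False.
From the singleton clause (y42), y42 = True.
But (¬y42) is also a unit clause — contradiction.
Either choice for y21 ends in contradiction.
Either choice for y12 ends in contradiction.
Backtrack on y11: now try y11 = True.
From the singleton clause (¬y21), y21 = False.
From the singleton clause (¬y31), y31 = False.
From the singleton clause (¬y41), y41 = False.
Try y22 = True.
From the singleton clause (¬y12), y12 = False.
From the singleton clause (¬y32), y32 = False.
From the singleton clause (y33), y33 = True.
From the singleton clause (¬y42), y42 = False.
From the singleton clause (y43), y43 = True.
But (¬y43) is also a unit clause — contradiction.
Backtrack on y22: now try y22 = False.
From the singleton clause (y23), y23 = True.
From the singleton clause (¬y13), y13 = False.
From the singleton clause (¬y33), y33 = False.
From the singleton clause (y32), y32 = True.
From the singleton clause (¬y12), y12 = False.
From the singleton clause (¬y42), y42 = False.
From the singleton clause (y43), y43 = True.
But (¬y43) is also a unit clause — contradiction.
Either choice for y22 ends in contradiction.
Either choice for y11 ends in contradiction.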